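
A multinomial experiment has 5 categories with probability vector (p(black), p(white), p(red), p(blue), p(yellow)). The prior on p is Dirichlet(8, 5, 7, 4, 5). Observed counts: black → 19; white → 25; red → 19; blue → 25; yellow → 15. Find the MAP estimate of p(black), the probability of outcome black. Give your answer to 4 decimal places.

MAP estimate of p(black) = 0.2047

The posterior is Dirichlet(αᵢ + nᵢ) = Dirichlet(27, 30, 26, 29, 20).
For a Dirichlet(a₁,…,a_K) with all aᵢ > 1, the mode has j-th component (aⱼ − 1)/(Σaᵢ − K).
Here Σaᵢ = 132 and K = 5, so p(black) = (27 − 1)/(132 − 5) = 26/127 ≈ 0.2047.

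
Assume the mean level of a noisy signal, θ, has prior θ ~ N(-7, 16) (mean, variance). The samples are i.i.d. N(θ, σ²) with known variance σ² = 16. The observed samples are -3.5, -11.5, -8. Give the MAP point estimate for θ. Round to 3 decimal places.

n = 3; x̄ = ((-3.5) + (-11.5) + (-8))/3 = -23/3 = -23/3 ≈ -7.6667.
For a Normal prior and Normal likelihood with known variance, the posterior is Normal; its mode equals its mean, the precision-weighted average.
Prior precision 1/σ₀² = 1/16 = 0.0625; data precision n/σ² = 3/16 = 0.1875.
θ̂ = (0.0625·(-7) + 0.1875·(-23/3)) / (0.0625 + 0.1875) = (-1.875)/0.25 = -7.500.

θ̂_MAP = -7.500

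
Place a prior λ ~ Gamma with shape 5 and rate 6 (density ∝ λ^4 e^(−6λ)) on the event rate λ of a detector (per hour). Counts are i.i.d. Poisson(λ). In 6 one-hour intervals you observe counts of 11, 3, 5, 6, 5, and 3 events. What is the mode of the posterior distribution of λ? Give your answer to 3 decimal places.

Σxᵢ = 11+3+5+6+5+3 = 33, with n = 6.
Posterior ∝ λ^4e^(−6λ) · λ^33e^(−6λ) = λ^37e^(−12λ), i.e. Gamma(shape=38, rate=12).
The mode of a Gamma(a, b) with a ≥ 1 (shape–rate) is (a−1)/b = 37/12 ≈ 3.083.

λ̂_MAP = 3.083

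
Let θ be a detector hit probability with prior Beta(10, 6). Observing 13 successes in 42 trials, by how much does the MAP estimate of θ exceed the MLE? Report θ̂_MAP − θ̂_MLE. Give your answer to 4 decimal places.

MAP − MLE = 0.0833

Posterior is Beta(23, 35); MAP = (23−1)/(58−2) = 22/56 ≈ 0.39286.
MLE ignores the prior: θ̂_MLE = k/n = 13/42 ≈ 0.30952.
Difference = 22/56 − 13/42 = 1/12 ≈ 0.0833.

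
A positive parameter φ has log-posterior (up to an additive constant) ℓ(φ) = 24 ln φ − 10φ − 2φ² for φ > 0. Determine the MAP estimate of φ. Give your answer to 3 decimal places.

φ̂_MAP = 1.500

ℓ'(φ) = 24/φ − 10 − 4φ. Setting this to zero and multiplying by φ: 4φ² + 10φ − 24 = 0.
φ = (−10 + √(10² + 4·4·24)) / (2·4) = (−10 + √484) / 8 = (−10 + 22)/8 = 3/2.
ℓ''(φ) = −24/φ² − 4 < 0, confirming a maximum.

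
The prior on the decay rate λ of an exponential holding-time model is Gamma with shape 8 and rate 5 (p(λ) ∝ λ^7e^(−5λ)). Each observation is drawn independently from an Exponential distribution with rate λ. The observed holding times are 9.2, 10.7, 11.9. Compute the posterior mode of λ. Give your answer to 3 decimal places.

λ̂_MAP = 0.272

The Exponential(rate=λ) likelihood is ∝ λ^n e^(−λΣtᵢ). Here n = 3 and Σtᵢ = 9.2 + 10.7 + 11.9 = 31.8.
Posterior ∝ λ^7e^(−5λ) · λ^3e^(−31.8λ) = λ^10e^(−36.8λ), i.e. Gamma(11, 36.8).
Mode = (a−1)/b = 10/36.8 ≈ 0.272.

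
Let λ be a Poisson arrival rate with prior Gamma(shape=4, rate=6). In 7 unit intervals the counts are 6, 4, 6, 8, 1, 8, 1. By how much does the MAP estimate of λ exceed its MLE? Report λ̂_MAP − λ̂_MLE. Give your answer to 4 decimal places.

Σxᵢ = 34. Posterior is Gamma(38, 13); MAP = (38−1)/13 = 37/13 ≈ 2.84615.
MLE = x̄ = 34/7 ≈ 4.85714.
Difference = 37/13 − 34/7 = -183/91 ≈ -2.0110.

MAP − MLE = -2.0110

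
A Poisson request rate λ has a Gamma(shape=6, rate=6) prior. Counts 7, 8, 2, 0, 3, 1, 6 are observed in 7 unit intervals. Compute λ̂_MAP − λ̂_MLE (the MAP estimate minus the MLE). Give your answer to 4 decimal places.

Σxᵢ = 27. Posterior is Gamma(33, 13); MAP = (33−1)/13 = 32/13 ≈ 2.46154.
MLE = x̄ = 27/7 ≈ 3.85714.
Difference = 32/13 − 27/7 = -127/91 ≈ -1.3956.

MAP − MLE = -1.3956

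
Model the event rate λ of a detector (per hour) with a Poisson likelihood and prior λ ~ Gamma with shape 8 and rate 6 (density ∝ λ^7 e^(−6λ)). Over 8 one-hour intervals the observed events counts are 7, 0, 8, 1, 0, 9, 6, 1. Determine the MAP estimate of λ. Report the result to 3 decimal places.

Σxᵢ = 7+0+8+1+0+9+6+1 = 32, with n = 8.
Posterior ∝ λ^7e^(−6λ) · λ^32e^(−8λ) = λ^39e^(−14λ), i.e. Gamma(shape=40, rate=14).
The mode of a Gamma(a, b) with a ≥ 1 (shape–rate) is (a−1)/b = 39/14 ≈ 2.786.

λ̂_MAP = 2.786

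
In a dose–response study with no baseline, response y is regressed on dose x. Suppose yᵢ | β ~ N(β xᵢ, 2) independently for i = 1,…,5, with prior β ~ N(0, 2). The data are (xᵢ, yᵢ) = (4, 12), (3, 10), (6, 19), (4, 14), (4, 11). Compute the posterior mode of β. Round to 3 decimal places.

β̂_MAP = 3.106

log p(β | y) = −Σ(yᵢ − βxᵢ)²/(2·2) − β²/(2·2) + const.
Setting the derivative to zero: Σxᵢ(yᵢ − βxᵢ)/2 − β/2 = 0, so β = Σxᵢyᵢ / (Σxᵢ² + σ²/τ²).
Σxᵢyᵢ = 4·12 + 3·10 + 6·19 + 4·14 + 4·11 = 292; Σxᵢ² = 93; σ²/τ² = 1.
β̂_MAP = 292 / (93 + 1) = 292/94 ≈ 3.106.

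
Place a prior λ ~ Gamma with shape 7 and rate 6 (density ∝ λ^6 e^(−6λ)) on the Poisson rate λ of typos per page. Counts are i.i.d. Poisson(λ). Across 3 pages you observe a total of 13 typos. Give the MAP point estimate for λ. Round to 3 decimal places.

λ̂_MAP = 2.111

Σxᵢ = 13, n = 3.
Posterior ∝ λ^6e^(−6λ) · λ^13e^(−3λ) = λ^19e^(−9λ), i.e. Gamma(shape=20, rate=9).
The mode of a Gamma(a, b) with a ≥ 1 (shape–rate) is (a−1)/b = 19/9 ≈ 2.111.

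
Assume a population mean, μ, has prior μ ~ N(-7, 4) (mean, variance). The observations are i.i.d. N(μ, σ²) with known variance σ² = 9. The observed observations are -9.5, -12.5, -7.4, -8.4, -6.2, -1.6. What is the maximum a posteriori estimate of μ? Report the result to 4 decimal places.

μ̂_MAP = -7.4364

n = 6; x̄ = ((-9.5) + (-12.5) + (-7.4) + (-8.4) + (-6.2) + (-1.6))/6 = -45.6/6 = -7.6.
For a Normal prior and Normal likelihood with known variance, the posterior is Normal; its mode equals its mean, the precision-weighted average.
Prior precision 1/σ₀² = 1/4 = 0.25; data precision n/σ² = 6/9 = 2/3.
μ̂ = (0.25·(-7) + (2/3)·(-7.6)) / (0.25 + 2/3) = (-409/60)/(11/12) = -409/55 ≈ -7.4364.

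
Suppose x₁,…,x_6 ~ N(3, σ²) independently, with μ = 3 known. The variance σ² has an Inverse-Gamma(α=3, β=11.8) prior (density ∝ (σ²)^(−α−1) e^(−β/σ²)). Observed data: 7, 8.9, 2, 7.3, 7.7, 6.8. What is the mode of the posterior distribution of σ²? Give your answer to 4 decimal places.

σ̂²_MAP = 9.3164

Sum of squared deviations about the known mean: SS = (7−3)² + (8.9−3)² + (2−3)² + (7.3−3)² + (7.7−3)² + (6.8−3)² = 106.83.
The Normal likelihood contributes (σ²)^(−n/2) exp(−SS/(2σ²)), so the posterior is Inverse-Gamma(α + n/2, β + SS/2) = Inverse-Gamma(6, 65.215).
The mode of Inverse-Gamma(a, b) is b/(a+1) = 65.215/7 ≈ 9.3164.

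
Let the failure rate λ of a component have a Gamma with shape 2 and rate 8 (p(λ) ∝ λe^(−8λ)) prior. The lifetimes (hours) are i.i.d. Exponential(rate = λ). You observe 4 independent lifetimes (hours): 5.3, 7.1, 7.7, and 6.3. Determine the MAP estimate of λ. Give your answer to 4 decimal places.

The Exponential(rate=λ) likelihood is ∝ λ^n e^(−λΣtᵢ). Here n = 4 and Σtᵢ = 5.3 + 7.1 + 7.7 + 6.3 = 26.4.
Posterior ∝ λe^(−8λ) · λ^4e^(−26.4λ) = λ^5e^(−34.4λ), i.e. Gamma(6, 34.4).
Mode = (a−1)/b = 5/34.4 ≈ 0.1453.

λ̂_MAP = 0.1453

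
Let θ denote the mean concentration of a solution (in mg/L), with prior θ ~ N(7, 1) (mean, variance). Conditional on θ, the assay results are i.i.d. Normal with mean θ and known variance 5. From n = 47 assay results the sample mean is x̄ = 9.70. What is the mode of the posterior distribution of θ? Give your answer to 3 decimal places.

θ̂_MAP = 9.440

n = 47, x̄ = 9.70.
For a Normal prior and Normal likelihood with known variance, the posterior is Normal; its mode equals its mean, the precision-weighted average.
Prior precision 1/σ₀² = 1/1 = 1; data precision n/σ² = 47/5 = 9.4.
θ̂ = (1·7 + 9.4·9.7) / (1 + 9.4) = 98.18/10.4 = 4909/520 ≈ 9.440.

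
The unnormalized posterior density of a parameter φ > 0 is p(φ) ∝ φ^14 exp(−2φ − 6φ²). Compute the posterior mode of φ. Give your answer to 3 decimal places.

ℓ'(φ) = 14/φ − 2 − 12φ. Setting this to zero and multiplying by φ: 12φ² + 2φ − 14 = 0.
φ = (−2 + √(2² + 4·12·14)) / (2·12) = (−2 + √676) / 24 = (−2 + 26)/24 = 1.
ℓ''(φ) = −14/φ² − 12 < 0, confirming a maximum.

φ̂_MAP = 1.000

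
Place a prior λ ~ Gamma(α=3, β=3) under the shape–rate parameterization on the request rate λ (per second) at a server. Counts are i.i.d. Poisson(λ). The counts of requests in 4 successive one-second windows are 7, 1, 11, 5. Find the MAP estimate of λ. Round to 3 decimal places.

λ̂_MAP = 3.714

Σxᵢ = 7+1+11+5 = 24, with n = 4.
Posterior ∝ λ^2e^(−3λ) · λ^24e^(−4λ) = λ^26e^(−7λ), i.e. Gamma(shape=27, rate=7).
The mode of a Gamma(a, b) with a ≥ 1 (shape–rate) is (a−1)/b = 26/7 ≈ 3.714.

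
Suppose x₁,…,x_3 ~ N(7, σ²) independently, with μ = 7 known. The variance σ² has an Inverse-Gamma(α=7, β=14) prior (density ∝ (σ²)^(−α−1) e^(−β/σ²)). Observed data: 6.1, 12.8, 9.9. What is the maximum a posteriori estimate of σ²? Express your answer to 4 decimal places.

σ̂²_MAP = 3.7295

Sum of squared deviations about the known mean: SS = (6.1−7)² + (12.8−7)² + (9.9−7)² = 42.86.
The Normal likelihood contributes (σ²)^(−n/2) exp(−SS/(2σ²)), so the posterior is Inverse-Gamma(α + n/2, β + SS/2) = Inverse-Gamma(8.5, 35.43).
The mode of Inverse-Gamma(a, b) is b/(a+1) = 35.43/9.5 ≈ 3.7295.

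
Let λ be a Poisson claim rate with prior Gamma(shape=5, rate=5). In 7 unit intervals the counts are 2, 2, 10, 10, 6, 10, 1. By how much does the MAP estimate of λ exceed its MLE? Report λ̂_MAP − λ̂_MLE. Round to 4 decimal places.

MAP − MLE = -2.1071

Σxᵢ = 41. Posterior is Gamma(46, 12); MAP = (46−1)/12 = 45/12 ≈ 3.75000.
MLE = x̄ = 41/7 ≈ 5.85714.
Difference = 45/12 − 41/7 = -59/28 ≈ -2.1071.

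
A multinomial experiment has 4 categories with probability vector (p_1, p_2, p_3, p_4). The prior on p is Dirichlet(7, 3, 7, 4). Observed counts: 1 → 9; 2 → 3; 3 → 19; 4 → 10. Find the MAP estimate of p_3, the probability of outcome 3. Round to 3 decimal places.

MAP estimate: 0.431

The posterior is Dirichlet(αᵢ + nᵢ) = Dirichlet(16, 6, 26, 14).
For a Dirichlet(a₁,…,a_K) with all aᵢ > 1, the mode has j-th component (aⱼ − 1)/(Σaᵢ − K).
Here Σaᵢ = 62 and K = 4, so p_3 = (26 − 1)/(62 − 4) = 25/58 ≈ 0.431.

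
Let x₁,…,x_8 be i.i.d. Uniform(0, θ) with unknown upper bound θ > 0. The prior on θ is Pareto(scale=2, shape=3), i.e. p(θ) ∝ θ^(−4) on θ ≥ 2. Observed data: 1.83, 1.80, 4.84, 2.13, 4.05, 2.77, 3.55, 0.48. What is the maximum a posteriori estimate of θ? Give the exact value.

The Uniform(0, θ) likelihood is θ^(−n) for θ ≥ max(xᵢ), zero otherwise. Here max(xᵢ) = 4.84.
Posterior ∝ θ^(−4) · θ^(−8) = θ^(−12) on θ ≥ max(2, 4.84) = 4.84.
This density is strictly decreasing in θ, so the posterior mode lies at the lower boundary of the support.

θ̂_MAP = 4.84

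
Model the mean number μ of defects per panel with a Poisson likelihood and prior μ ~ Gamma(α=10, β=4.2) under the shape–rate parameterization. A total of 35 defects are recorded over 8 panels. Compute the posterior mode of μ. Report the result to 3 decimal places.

μ̂_MAP = 3.607

Σxᵢ = 35, n = 8.
Posterior ∝ μ^9e^(−4.2μ) · μ^35e^(−8μ) = μ^44e^(−12.2μ), i.e. Gamma(shape=45, rate=12.2).
The mode of a Gamma(a, b) with a ≥ 1 (shape–rate) is (a−1)/b = 44/12.2 ≈ 3.607.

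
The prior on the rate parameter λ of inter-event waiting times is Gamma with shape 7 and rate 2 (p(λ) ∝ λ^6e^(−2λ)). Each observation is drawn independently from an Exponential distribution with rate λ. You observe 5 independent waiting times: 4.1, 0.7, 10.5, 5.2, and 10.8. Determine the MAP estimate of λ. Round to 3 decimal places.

λ̂_MAP = 0.330

The Exponential(rate=λ) likelihood is ∝ λ^n e^(−λΣtᵢ). Here n = 5 and Σtᵢ = 4.1 + 0.7 + 10.5 + 5.2 + 10.8 = 31.3.
Posterior ∝ λ^6e^(−2λ) · λ^5e^(−31.3λ) = λ^11e^(−33.3λ), i.e. Gamma(12, 33.3).
Mode = (a−1)/b = 11/33.3 ≈ 0.330.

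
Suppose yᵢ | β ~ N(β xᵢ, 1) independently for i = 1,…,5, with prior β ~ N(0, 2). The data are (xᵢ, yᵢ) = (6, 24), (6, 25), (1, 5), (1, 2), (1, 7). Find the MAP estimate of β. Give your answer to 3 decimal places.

β̂_MAP = 4.079

log p(β | y) = −Σ(yᵢ − βxᵢ)²/(2·1) − β²/(2·2) + const.
Setting the derivative to zero: Σxᵢ(yᵢ − βxᵢ)/1 − β/2 = 0, so β = Σxᵢyᵢ / (Σxᵢ² + σ²/τ²).
Σxᵢyᵢ = 6·24 + 6·25 + 1·5 + 1·2 + 1·7 = 308; Σxᵢ² = 75; σ²/τ² = 0.5.
β̂_MAP = 308 / (75 + 0.5) = 308/75.5 ≈ 4.079.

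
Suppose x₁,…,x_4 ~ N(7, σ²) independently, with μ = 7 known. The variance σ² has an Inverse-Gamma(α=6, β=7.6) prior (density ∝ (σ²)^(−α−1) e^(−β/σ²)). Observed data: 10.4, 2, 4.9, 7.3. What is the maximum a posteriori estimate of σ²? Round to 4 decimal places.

Sum of squared deviations about the known mean: SS = (10.4−7)² + (2−7)² + (4.9−7)² + (7.3−7)² = 41.06.
The Normal likelihood contributes (σ²)^(−n/2) exp(−SS/(2σ²)), so the posterior is Inverse-Gamma(α + n/2, β + SS/2) = Inverse-Gamma(8, 28.13).
The mode of Inverse-Gamma(a, b) is b/(a+1) = 28.13/9 ≈ 3.1256.

σ̂²_MAP = 3.1256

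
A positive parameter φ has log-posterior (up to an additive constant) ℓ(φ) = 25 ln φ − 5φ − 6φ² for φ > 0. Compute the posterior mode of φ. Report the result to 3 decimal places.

φ̂_MAP = 1.250

ℓ'(φ) = 25/φ − 5 − 12φ. Setting this to zero and multiplying by φ: 12φ² + 5φ − 25 = 0.
φ = (−5 + √(5² + 4·12·25)) / (2·12) = (−5 + √1225) / 24 = (−5 + 35)/24 = 5/4.
ℓ''(φ) = −25/φ² − 12 < 0, confirming a maximum.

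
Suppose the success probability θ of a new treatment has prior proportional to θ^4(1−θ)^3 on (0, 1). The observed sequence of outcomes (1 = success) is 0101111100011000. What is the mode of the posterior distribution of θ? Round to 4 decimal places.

The prior density ∝ θ^4(1−θ)^3 is the kernel of Beta(5, 4).
Data: 8 successes in 16 trials (from the sequence). The binomial likelihood contributes θ^8(1−θ)^8, so the posterior is Beta(5+8, 4+8) = Beta(13, 12).
For Beta(a, b) with a, b > 1 the mode is (a−1)/(a+b−2) = 12/23 ≈ 0.5217.

θ̂_MAP = 0.5217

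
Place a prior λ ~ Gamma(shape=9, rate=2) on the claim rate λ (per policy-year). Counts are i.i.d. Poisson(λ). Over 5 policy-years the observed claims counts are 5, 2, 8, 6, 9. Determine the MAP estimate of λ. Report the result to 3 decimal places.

Σxᵢ = 5+2+8+6+9 = 30, with n = 5.
Posterior ∝ λ^8e^(−2λ) · λ^30e^(−5λ) = λ^38e^(−7λ), i.e. Gamma(shape=39, rate=7).
The mode of a Gamma(a, b) with a ≥ 1 (shape–rate) is (a−1)/b = 38/7 ≈ 5.429.

λ̂_MAP = 5.429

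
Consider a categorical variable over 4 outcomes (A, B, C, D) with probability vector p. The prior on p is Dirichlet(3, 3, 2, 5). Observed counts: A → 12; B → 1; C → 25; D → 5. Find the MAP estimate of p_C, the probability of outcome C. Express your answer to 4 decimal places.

MAP estimate of p_C = 0.5000

The posterior is Dirichlet(αᵢ + nᵢ) = Dirichlet(15, 4, 27, 10).
For a Dirichlet(a₁,…,a_K) with all aᵢ > 1, the mode has j-th component (aⱼ − 1)/(Σaᵢ − K).
Here Σaᵢ = 56 and K = 4, so p_C = (27 − 1)/(56 − 4) = 26/52 ≈ 0.5000.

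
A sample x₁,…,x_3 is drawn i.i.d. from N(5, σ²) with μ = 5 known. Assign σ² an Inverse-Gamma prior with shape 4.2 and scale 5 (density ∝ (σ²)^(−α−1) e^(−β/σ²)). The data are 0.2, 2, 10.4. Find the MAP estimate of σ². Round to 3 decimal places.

σ̂²_MAP = 5.313

Sum of squared deviations about the known mean: SS = (0.2−5)² + (2−5)² + (10.4−5)² = 61.2.
The Normal likelihood contributes (σ²)^(−n/2) exp(−SS/(2σ²)), so the posterior is Inverse-Gamma(α + n/2, β + SS/2) = Inverse-Gamma(5.7, 35.6).
The mode of Inverse-Gamma(a, b) is b/(a+1) = 35.6/6.7 ≈ 5.313.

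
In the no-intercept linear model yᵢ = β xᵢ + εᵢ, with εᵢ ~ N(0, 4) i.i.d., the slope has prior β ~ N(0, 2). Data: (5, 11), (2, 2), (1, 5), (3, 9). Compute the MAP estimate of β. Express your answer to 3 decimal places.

β̂_MAP = 2.220

log p(β | y) = −Σ(yᵢ − βxᵢ)²/(2·4) − β²/(2·2) + const.
Setting the derivative to zero: Σxᵢ(yᵢ − βxᵢ)/4 − β/2 = 0, so β = Σxᵢyᵢ / (Σxᵢ² + σ²/τ²).
Σxᵢyᵢ = 5·11 + 2·2 + 1·5 + 3·9 = 91; Σxᵢ² = 39; σ²/τ² = 2.
β̂_MAP = 91 / (39 + 2) = 91/41 ≈ 2.220.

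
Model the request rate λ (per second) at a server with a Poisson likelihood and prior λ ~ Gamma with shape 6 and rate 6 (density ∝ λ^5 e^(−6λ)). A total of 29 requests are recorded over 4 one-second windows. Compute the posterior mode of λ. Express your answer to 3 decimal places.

λ̂_MAP = 3.400

Σxᵢ = 29, n = 4.
Posterior ∝ λ^5e^(−6λ) · λ^29e^(−4λ) = λ^34e^(−10λ), i.e. Gamma(shape=35, rate=10).
The mode of a Gamma(a, b) with a ≥ 1 (shape–rate) is (a−1)/b = 34/10 ≈ 3.400.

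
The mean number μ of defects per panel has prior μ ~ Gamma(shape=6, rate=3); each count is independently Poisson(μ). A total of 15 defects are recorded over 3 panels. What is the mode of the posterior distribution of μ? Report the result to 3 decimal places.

μ̂_MAP = 3.333

Σxᵢ = 15, n = 3.
Posterior ∝ μ^5e^(−3μ) · μ^15e^(−3μ) = μ^20e^(−6μ), i.e. Gamma(shape=21, rate=6).
The mode of a Gamma(a, b) with a ≥ 1 (shape–rate) is (a−1)/b = 20/6 ≈ 3.333.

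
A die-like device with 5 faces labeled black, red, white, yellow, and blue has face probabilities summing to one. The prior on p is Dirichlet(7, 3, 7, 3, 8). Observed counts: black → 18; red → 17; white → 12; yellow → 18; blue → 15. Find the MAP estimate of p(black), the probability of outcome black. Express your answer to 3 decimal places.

MAP estimate of p(black) = 0.233

The posterior is Dirichlet(αᵢ + nᵢ) = Dirichlet(25, 20, 19, 21, 23).
For a Dirichlet(a₁,…,a_K) with all aᵢ > 1, the mode has j-th component (aⱼ − 1)/(Σaᵢ − K).
Here Σaᵢ = 108 and K = 5, so p(black) = (25 − 1)/(108 − 5) = 24/103 ≈ 0.233.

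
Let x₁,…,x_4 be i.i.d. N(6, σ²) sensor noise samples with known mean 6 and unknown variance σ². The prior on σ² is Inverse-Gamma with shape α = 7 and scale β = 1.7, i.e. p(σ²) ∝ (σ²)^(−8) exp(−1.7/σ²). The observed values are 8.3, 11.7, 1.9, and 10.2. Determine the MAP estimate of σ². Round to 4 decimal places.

σ̂²_MAP = 3.7815

Sum of squared deviations about the known mean: SS = (8.3−6)² + (11.7−6)² + (1.9−6)² + (10.2−6)² = 72.23.
The Normal likelihood contributes (σ²)^(−n/2) exp(−SS/(2σ²)), so the posterior is Inverse-Gamma(α + n/2, β + SS/2) = Inverse-Gamma(9, 37.815).
The mode of Inverse-Gamma(a, b) is b/(a+1) = 37.815/10 ≈ 3.7815.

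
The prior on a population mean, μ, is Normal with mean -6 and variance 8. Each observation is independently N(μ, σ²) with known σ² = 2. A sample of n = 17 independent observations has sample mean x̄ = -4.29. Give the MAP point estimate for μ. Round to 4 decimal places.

μ̂_MAP = -4.3148

n = 17, x̄ = -4.29.
For a Normal prior and Normal likelihood with known variance, the posterior is Normal; its mode equals its mean, the precision-weighted average.
Prior precision 1/σ₀² = 1/8 = 0.125; data precision n/σ² = 17/2 = 8.5.
μ̂ = (0.125·(-6) + 8.5·(-4.29)) / (0.125 + 8.5) = (-37.215)/8.625 = -2481/575 ≈ -4.3148.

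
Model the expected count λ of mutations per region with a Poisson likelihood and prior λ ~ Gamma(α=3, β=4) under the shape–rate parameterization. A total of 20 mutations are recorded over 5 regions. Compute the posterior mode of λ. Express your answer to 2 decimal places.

λ̂_MAP = 2.44

Σxᵢ = 20, n = 5.
Posterior ∝ λ^2e^(−4λ) · λ^20e^(−5λ) = λ^22e^(−9λ), i.e. Gamma(shape=23, rate=9).
The mode of a Gamma(a, b) with a ≥ 1 (shape–rate) is (a−1)/b = 22/9 ≈ 2.44.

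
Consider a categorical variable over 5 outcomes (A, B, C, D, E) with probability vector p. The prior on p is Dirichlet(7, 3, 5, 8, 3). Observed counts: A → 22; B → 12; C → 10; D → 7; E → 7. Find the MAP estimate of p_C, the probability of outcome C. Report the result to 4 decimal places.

MAP estimate of p_C = 0.1772

The posterior is Dirichlet(αᵢ + nᵢ) = Dirichlet(29, 15, 15, 15, 10).
For a Dirichlet(a₁,…,a_K) with all aᵢ > 1, the mode has j-th component (aⱼ − 1)/(Σaᵢ − K).
Here Σaᵢ = 84 and K = 5, so p_C = (15 − 1)/(84 − 5) = 14/79 ≈ 0.1772.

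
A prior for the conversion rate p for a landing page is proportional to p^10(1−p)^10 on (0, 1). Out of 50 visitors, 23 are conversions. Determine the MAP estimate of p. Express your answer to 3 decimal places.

p̂_MAP = 0.471

The prior density ∝ p^10(1−p)^10 is the kernel of Beta(11, 11).
Data: 23 successes in 50 trials. The binomial likelihood contributes p^23(1−p)^27, so the posterior is Beta(11+23, 11+27) = Beta(34, 38).
For Beta(a, b) with a, b > 1 the mode is (a−1)/(a+b−2) = 33/70 ≈ 0.471.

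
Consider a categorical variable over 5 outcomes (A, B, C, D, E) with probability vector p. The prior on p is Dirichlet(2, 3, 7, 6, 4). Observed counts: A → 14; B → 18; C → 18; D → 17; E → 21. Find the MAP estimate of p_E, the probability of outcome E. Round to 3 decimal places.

The posterior is Dirichlet(αᵢ + nᵢ) = Dirichlet(16, 21, 25, 23, 25).
For a Dirichlet(a₁,…,a_K) with all aᵢ > 1, the mode has j-th component (aⱼ − 1)/(Σaᵢ − K).
Here Σaᵢ = 110 and K = 5, so p_E = (25 − 1)/(110 − 5) = 24/105 ≈ 0.229.

MAP estimate of p_E = 0.229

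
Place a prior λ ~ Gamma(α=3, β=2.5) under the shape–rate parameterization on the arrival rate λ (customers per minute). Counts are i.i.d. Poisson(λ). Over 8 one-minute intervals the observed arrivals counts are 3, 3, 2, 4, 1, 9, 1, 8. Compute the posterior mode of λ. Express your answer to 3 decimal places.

Σxᵢ = 3+3+2+4+1+9+1+8 = 31, with n = 8.
Posterior ∝ λ^2e^(−2.5λ) · λ^31e^(−8λ) = λ^33e^(−10.5λ), i.e. Gamma(shape=34, rate=10.5).
The mode of a Gamma(a, b) with a ≥ 1 (shape–rate) is (a−1)/b = 33/10.5 ≈ 3.143.

λ̂_MAP = 3.143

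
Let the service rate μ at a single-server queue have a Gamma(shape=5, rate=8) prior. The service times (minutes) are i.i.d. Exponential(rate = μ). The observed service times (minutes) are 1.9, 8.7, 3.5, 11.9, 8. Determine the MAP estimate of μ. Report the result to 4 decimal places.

μ̂_MAP = 0.2143

The Exponential(rate=μ) likelihood is ∝ μ^n e^(−μΣtᵢ). Here n = 5 and Σtᵢ = 1.9 + 8.7 + 3.5 + 11.9 + 8 = 34.
Posterior ∝ μ^4e^(−8μ) · μ^5e^(−34μ) = μ^9e^(−42μ), i.e. Gamma(10, 42).
Mode = (a−1)/b = 9/42 ≈ 0.2143.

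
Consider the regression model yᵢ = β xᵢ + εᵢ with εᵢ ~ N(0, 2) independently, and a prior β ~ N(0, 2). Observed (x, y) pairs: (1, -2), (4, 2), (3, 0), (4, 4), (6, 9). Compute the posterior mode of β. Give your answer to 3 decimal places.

log p(β | y) = −Σ(yᵢ − βxᵢ)²/(2·2) − β²/(2·2) + const.
Setting the derivative to zero: Σxᵢ(yᵢ − βxᵢ)/2 − β/2 = 0, so β = Σxᵢyᵢ / (Σxᵢ² + σ²/τ²).
Σxᵢyᵢ = 1·(-2) + 4·2 + 3·0 + 4·4 + 6·9 = 76; Σxᵢ² = 78; σ²/τ² = 1.
β̂_MAP = 76 / (78 + 1) = 76/79 ≈ 0.962.

β̂_MAP = 0.962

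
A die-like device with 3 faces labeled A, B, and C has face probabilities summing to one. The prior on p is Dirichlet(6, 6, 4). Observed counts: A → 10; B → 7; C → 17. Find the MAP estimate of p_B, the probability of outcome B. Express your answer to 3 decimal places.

The posterior is Dirichlet(αᵢ + nᵢ) = Dirichlet(16, 13, 21).
For a Dirichlet(a₁,…,a_K) with all aᵢ > 1, the mode has j-th component (aⱼ − 1)/(Σaᵢ − K).
Here Σaᵢ = 50 and K = 3, so p_B = (13 − 1)/(50 − 3) = 12/47 ≈ 0.255.

MAP estimate of p_B = 0.255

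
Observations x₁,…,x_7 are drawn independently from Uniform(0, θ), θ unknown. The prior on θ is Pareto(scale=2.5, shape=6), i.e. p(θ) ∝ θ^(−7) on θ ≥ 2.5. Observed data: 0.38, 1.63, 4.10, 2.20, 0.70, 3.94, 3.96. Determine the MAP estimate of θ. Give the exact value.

The Uniform(0, θ) likelihood is θ^(−n) for θ ≥ max(xᵢ), zero otherwise. Here max(xᵢ) = 4.10.
Posterior ∝ θ^(−7) · θ^(−7) = θ^(−14) on θ ≥ max(2.5, 4.10) = 4.10.
This density is strictly decreasing in θ, so the posterior mode lies at the lower boundary of the support.

θ̂_MAP = 4.10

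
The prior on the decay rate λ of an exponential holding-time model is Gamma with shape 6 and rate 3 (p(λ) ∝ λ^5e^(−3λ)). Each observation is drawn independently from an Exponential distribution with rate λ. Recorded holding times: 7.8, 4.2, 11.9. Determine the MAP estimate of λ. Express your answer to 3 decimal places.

λ̂_MAP = 0.297

The Exponential(rate=λ) likelihood is ∝ λ^n e^(−λΣtᵢ). Here n = 3 and Σtᵢ = 7.8 + 4.2 + 11.9 = 23.9.
Posterior ∝ λ^5e^(−3λ) · λ^3e^(−23.9λ) = λ^8e^(−26.9λ), i.e. Gamma(9, 26.9).
Mode = (a−1)/b = 8/26.9 ≈ 0.297.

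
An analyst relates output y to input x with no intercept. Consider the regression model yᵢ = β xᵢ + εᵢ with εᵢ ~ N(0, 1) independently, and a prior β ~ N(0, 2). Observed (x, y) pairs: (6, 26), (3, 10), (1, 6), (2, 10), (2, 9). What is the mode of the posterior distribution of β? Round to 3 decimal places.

log p(β | y) = −Σ(yᵢ − βxᵢ)²/(2·1) − β²/(2·2) + const.
Setting the derivative to zero: Σxᵢ(yᵢ − βxᵢ)/1 − β/2 = 0, so β = Σxᵢyᵢ / (Σxᵢ² + σ²/τ²).
Σxᵢyᵢ = 6·26 + 3·10 + 1·6 + 2·10 + 2·9 = 230; Σxᵢ² = 54; σ²/τ² = 0.5.
β̂_MAP = 230 / (54 + 0.5) = 230/54.5 ≈ 4.220.

β̂_MAP = 4.220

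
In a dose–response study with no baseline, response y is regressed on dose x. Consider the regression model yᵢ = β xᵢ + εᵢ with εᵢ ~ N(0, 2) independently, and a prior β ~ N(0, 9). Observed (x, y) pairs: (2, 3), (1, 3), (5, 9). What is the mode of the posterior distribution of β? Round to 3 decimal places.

β̂_MAP = 1.787

log p(β | y) = −Σ(yᵢ − βxᵢ)²/(2·2) − β²/(2·9) + const.
Setting the derivative to zero: Σxᵢ(yᵢ − βxᵢ)/2 − β/9 = 0, so β = Σxᵢyᵢ / (Σxᵢ² + σ²/τ²).
Σxᵢyᵢ = 2·3 + 1·3 + 5·9 = 54; Σxᵢ² = 30; σ²/τ² = 2/9.
β̂_MAP = 54 / (30 + 2/9) = 54/(272/9) = 243/136 ≈ 1.787.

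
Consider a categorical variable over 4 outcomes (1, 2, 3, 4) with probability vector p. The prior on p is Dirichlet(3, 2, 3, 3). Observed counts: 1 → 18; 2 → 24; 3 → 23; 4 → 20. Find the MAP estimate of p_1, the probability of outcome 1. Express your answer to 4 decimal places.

MAP estimate: 0.2174

The posterior is Dirichlet(αᵢ + nᵢ) = Dirichlet(21, 26, 26, 23).
For a Dirichlet(a₁,…,a_K) with all aᵢ > 1, the mode has j-th component (aⱼ − 1)/(Σaᵢ − K).
Here Σaᵢ = 96 and K = 4, so p_1 = (21 − 1)/(96 − 4) = 20/92 ≈ 0.2174.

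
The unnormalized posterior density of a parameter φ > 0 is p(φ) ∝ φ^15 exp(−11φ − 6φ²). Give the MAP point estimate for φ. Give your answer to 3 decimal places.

ℓ'(φ) = 15/φ − 11 − 12φ. Setting this to zero and multiplying by φ: 12φ² + 11φ − 15 = 0.
φ = (−11 + √(11² + 4·12·15)) / (2·12) = (−11 + √841) / 24 = (−11 + 29)/24 = 3/4.
ℓ''(φ) = −15/φ² − 12 < 0, confirming a maximum.

φ̂_MAP = 0.750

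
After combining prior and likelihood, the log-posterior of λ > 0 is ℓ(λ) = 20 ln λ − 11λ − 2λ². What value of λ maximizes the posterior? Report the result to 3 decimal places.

ℓ'(λ) = 20/λ − 11 − 4λ. Setting this to zero and multiplying by λ: 4λ² + 11λ − 20 = 0.
λ = (−11 + √(11² + 4·4·20)) / (2·4) = (−11 + √441) / 8 = (−11 + 21)/8 = 5/4.
ℓ''(λ) = −20/λ² − 4 < 0, confirming a maximum.

λ̂_MAP = 1.250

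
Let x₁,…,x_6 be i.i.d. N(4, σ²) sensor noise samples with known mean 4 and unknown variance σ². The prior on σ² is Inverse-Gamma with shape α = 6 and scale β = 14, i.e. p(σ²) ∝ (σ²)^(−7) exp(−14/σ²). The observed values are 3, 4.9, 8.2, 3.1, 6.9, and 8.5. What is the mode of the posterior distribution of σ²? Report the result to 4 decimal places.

σ̂²_MAP = 3.8460

Sum of squared deviations about the known mean: SS = (3−4)² + (4.9−4)² + (8.2−4)² + (3.1−4)² + (6.9−4)² + (8.5−4)² = 48.92.
The Normal likelihood contributes (σ²)^(−n/2) exp(−SS/(2σ²)), so the posterior is Inverse-Gamma(α + n/2, β + SS/2) = Inverse-Gamma(9, 38.46).
The mode of Inverse-Gamma(a, b) is b/(a+1) = 38.46/10 ≈ 3.8460.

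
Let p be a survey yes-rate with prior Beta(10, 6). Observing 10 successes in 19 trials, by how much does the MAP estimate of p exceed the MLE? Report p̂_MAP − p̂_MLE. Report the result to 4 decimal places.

Posterior is Beta(20, 15); MAP = (20−1)/(35−2) = 19/33 ≈ 0.57576.
MLE ignores the prior: p̂_MLE = k/n = 10/19 ≈ 0.52632.
Difference = 19/33 − 10/19 = 31/627 ≈ 0.0494.

MAP − MLE = 0.0494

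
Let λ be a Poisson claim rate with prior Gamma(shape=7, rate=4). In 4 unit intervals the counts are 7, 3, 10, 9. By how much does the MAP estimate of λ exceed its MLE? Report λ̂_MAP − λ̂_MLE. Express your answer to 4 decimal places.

Σxᵢ = 29. Posterior is Gamma(36, 8); MAP = (36−1)/8 = 35/8 ≈ 4.37500.
MLE = x̄ = 29/4 ≈ 7.25000.
Difference = 35/8 − 29/4 = -23/8 ≈ -2.8750.

MAP − MLE = -2.8750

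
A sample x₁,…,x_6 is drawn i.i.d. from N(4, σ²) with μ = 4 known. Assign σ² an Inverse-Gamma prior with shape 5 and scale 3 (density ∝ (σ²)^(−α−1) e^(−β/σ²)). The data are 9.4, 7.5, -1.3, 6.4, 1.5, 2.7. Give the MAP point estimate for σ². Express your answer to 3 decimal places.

σ̂²_MAP = 4.956

Sum of squared deviations about the known mean: SS = (9.4−4)² + (7.5−4)² + (-1.3−4)² + (6.4−4)² + (1.5−4)² + (2.7−4)² = 83.2.
The Normal likelihood contributes (σ²)^(−n/2) exp(−SS/(2σ²)), so the posterior is Inverse-Gamma(α + n/2, β + SS/2) = Inverse-Gamma(8, 44.6).
The mode of Inverse-Gamma(a, b) is b/(a+1) = 44.6/9 ≈ 4.956.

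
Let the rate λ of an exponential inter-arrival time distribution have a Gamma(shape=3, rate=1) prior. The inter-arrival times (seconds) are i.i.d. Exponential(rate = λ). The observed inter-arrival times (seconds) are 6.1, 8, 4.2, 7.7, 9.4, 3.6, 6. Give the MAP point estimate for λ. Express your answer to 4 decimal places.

λ̂_MAP = 0.1957

The Exponential(rate=λ) likelihood is ∝ λ^n e^(−λΣtᵢ). Here n = 7 and Σtᵢ = 6.1 + 8 + 4.2 + 7.7 + 9.4 + 3.6 + 6 = 45.
Posterior ∝ λ^2e^(−1λ) · λ^7e^(−45λ) = λ^9e^(−46λ), i.e. Gamma(10, 46).
Mode = (a−1)/b = 9/46 ≈ 0.1957.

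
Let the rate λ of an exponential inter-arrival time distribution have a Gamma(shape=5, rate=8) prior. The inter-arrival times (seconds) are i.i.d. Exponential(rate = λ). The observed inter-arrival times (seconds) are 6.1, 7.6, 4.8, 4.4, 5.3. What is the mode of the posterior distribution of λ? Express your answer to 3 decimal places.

λ̂_MAP = 0.249

The Exponential(rate=λ) likelihood is ∝ λ^n e^(−λΣtᵢ). Here n = 5 and Σtᵢ = 6.1 + 7.6 + 4.8 + 4.4 + 5.3 = 28.2.
Posterior ∝ λ^4e^(−8λ) · λ^5e^(−28.2λ) = λ^9e^(−36.2λ), i.e. Gamma(10, 36.2).
Mode = (a−1)/b = 9/36.2 ≈ 0.249.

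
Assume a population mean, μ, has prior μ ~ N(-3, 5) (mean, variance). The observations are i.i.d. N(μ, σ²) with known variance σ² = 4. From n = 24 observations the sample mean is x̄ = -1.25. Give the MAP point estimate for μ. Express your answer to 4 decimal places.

μ̂_MAP = -1.3065

n = 24, x̄ = -1.25.
For a Normal prior and Normal likelihood with known variance, the posterior is Normal; its mode equals its mean, the precision-weighted average.
Prior precision 1/σ₀² = 1/5 = 0.2; data precision n/σ² = 24/4 = 6.
μ̂ = (0.2·(-3) + 6·(-1.25)) / (0.2 + 6) = (-8.1)/6.2 = -81/62 ≈ -1.3065.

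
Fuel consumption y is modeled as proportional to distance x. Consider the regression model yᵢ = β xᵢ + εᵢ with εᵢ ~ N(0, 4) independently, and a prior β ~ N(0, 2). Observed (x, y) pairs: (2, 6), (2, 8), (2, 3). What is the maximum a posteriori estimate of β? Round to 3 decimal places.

log p(β | y) = −Σ(yᵢ − βxᵢ)²/(2·4) − β²/(2·2) + const.
Setting the derivative to zero: Σxᵢ(yᵢ − βxᵢ)/4 − β/2 = 0, so β = Σxᵢyᵢ / (Σxᵢ² + σ²/τ²).
Σxᵢyᵢ = 2·6 + 2·8 + 2·3 = 34; Σxᵢ² = 12; σ²/τ² = 2.
β̂_MAP = 34 / (12 + 2) = 34/14 ≈ 2.429.

β̂_MAP = 2.429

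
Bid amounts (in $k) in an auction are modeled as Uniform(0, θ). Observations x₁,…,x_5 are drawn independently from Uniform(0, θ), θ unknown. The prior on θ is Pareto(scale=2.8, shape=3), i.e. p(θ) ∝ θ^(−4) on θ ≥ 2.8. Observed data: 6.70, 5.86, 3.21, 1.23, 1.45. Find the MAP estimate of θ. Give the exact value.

θ̂_MAP = 6.70

The Uniform(0, θ) likelihood is θ^(−n) for θ ≥ max(xᵢ), zero otherwise. Here max(xᵢ) = 6.70.
Posterior ∝ θ^(−4) · θ^(−5) = θ^(−9) on θ ≥ max(2.8, 6.70) = 6.70.
This density is strictly decreasing in θ, so the posterior mode lies at the lower boundary of the support.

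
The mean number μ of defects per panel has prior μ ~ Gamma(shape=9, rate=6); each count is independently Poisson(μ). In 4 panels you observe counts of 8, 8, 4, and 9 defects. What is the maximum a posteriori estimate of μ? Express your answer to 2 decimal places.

Σxᵢ = 8+8+4+9 = 29, with n = 4.
Posterior ∝ μ^8e^(−6μ) · μ^29e^(−4μ) = μ^37e^(−10μ), i.e. Gamma(shape=38, rate=10).
The mode of a Gamma(a, b) with a ≥ 1 (shape–rate) is (a−1)/b = 37/10 ≈ 3.70.

μ̂_MAP = 3.70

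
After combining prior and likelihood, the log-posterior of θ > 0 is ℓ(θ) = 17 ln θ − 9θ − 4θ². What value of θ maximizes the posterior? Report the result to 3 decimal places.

ℓ'(θ) = 17/θ − 9 − 8θ. Setting this to zero and multiplying by θ: 8θ² + 9θ − 17 = 0.
θ = (−9 + √(9² + 4·8·17)) / (2·8) = (−9 + √625) / 16 = (−9 + 25)/16 = 1.
ℓ''(θ) = −17/θ² − 8 < 0, confirming a maximum.

θ̂_MAP = 1.000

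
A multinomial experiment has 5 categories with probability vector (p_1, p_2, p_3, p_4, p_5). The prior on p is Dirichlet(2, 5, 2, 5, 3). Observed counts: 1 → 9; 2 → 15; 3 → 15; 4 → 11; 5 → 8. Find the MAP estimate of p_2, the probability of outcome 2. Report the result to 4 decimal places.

MAP estimate: 0.2714

The posterior is Dirichlet(αᵢ + nᵢ) = Dirichlet(11, 20, 17, 16, 11).
For a Dirichlet(a₁,…,a_K) with all aᵢ > 1, the mode has j-th component (aⱼ − 1)/(Σaᵢ − K).
Here Σaᵢ = 75 and K = 5, so p_2 = (20 − 1)/(75 − 5) = 19/70 ≈ 0.2714.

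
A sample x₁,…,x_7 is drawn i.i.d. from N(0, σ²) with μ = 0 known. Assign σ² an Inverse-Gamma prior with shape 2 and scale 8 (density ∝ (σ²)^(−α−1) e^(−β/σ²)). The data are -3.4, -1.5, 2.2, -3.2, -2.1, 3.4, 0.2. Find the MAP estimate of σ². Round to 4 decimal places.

Sum of squared deviations about the known mean: SS = (-3.4−0)² + (-1.5−0)² + (2.2−0)² + (-3.2−0)² + (-2.1−0)² + (3.4−0)² + (0.2−0)² = 44.9.
The Normal likelihood contributes (σ²)^(−n/2) exp(−SS/(2σ²)), so the posterior is Inverse-Gamma(α + n/2, β + SS/2) = Inverse-Gamma(5.5, 30.45).
The mode of Inverse-Gamma(a, b) is b/(a+1) = 30.45/6.5 ≈ 4.6846.

σ̂²_MAP = 4.6846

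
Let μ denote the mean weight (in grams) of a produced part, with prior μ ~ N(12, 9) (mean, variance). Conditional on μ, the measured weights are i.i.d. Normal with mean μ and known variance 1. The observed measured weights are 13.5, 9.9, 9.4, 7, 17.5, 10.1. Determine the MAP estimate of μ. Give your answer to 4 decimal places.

n = 6; x̄ = (13.5 + 9.9 + 9.4 + 7 + 17.5 + 10.1)/6 = 67.4/6 = 337/30 ≈ 11.2333.
For a Normal prior and Normal likelihood with known variance, the posterior is Normal; its mode equals its mean, the precision-weighted average.
Prior precision 1/σ₀² = 1/9; data precision n/σ² = 6/1 = 6.
μ̂ = ((1/9)·12 + 6·(337/30)) / (1/9 + 6) = (1031/15)/(55/9) = 3093/275 ≈ 11.2473.

μ̂_MAP = 11.2473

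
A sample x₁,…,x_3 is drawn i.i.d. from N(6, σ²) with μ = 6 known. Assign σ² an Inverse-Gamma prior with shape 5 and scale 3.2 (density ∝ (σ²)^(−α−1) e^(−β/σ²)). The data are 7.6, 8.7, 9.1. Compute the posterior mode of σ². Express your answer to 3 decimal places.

σ̂²_MAP = 1.724

Sum of squared deviations about the known mean: SS = (7.6−6)² + (8.7−6)² + (9.1−6)² = 19.46.
The Normal likelihood contributes (σ²)^(−n/2) exp(−SS/(2σ²)), so the posterior is Inverse-Gamma(α + n/2, β + SS/2) = Inverse-Gamma(6.5, 12.93).
The mode of Inverse-Gamma(a, b) is b/(a+1) = 12.93/7.5 ≈ 1.724.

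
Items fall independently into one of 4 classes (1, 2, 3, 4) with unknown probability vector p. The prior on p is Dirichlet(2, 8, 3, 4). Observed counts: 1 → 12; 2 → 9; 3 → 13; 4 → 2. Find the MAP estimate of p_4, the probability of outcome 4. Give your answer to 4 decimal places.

The posterior is Dirichlet(αᵢ + nᵢ) = Dirichlet(14, 17, 16, 6).
For a Dirichlet(a₁,…,a_K) with all aᵢ > 1, the mode has j-th component (aⱼ − 1)/(Σaᵢ − K).
Here Σaᵢ = 53 and K = 4, so p_4 = (6 − 1)/(53 − 4) = 5/49 ≈ 0.1020.

MAP estimate: 0.1020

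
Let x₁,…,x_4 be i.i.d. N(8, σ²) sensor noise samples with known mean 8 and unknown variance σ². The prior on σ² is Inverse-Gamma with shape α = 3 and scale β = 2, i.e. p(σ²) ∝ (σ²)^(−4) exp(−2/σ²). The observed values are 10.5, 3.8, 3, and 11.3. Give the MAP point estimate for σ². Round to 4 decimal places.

Sum of squared deviations about the known mean: SS = (10.5−8)² + (3.8−8)² + (3−8)² + (11.3−8)² = 59.78.
The Normal likelihood contributes (σ²)^(−n/2) exp(−SS/(2σ²)), so the posterior is Inverse-Gamma(α + n/2, β + SS/2) = Inverse-Gamma(5, 31.89).
The mode of Inverse-Gamma(a, b) is b/(a+1) = 31.89/6 ≈ 5.3150.

σ̂²_MAP = 5.3150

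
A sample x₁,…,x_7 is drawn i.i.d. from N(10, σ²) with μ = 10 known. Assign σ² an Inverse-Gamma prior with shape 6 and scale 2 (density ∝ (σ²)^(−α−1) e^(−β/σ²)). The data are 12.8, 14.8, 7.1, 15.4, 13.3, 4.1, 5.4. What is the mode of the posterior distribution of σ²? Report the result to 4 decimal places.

σ̂²_MAP = 6.6338

Sum of squared deviations about the known mean: SS = (12.8−10)² + (14.8−10)² + (7.1−10)² + (15.4−10)² + (13.3−10)² + (4.1−10)² + (5.4−10)² = 135.31.
The Normal likelihood contributes (σ²)^(−n/2) exp(−SS/(2σ²)), so the posterior is Inverse-Gamma(α + n/2, β + SS/2) = Inverse-Gamma(9.5, 69.655).
The mode of Inverse-Gamma(a, b) is b/(a+1) = 69.655/10.5 ≈ 6.6338.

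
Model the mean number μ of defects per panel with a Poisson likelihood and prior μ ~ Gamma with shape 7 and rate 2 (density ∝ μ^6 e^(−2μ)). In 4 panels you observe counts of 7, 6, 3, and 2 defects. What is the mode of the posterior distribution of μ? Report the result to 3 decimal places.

μ̂_MAP = 4.000

Σxᵢ = 7+6+3+2 = 18, with n = 4.
Posterior ∝ μ^6e^(−2μ) · μ^18e^(−4μ) = μ^24e^(−6μ), i.e. Gamma(shape=25, rate=6).
The mode of a Gamma(a, b) with a ≥ 1 (shape–rate) is (a−1)/b = 24/6 ≈ 4.000.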